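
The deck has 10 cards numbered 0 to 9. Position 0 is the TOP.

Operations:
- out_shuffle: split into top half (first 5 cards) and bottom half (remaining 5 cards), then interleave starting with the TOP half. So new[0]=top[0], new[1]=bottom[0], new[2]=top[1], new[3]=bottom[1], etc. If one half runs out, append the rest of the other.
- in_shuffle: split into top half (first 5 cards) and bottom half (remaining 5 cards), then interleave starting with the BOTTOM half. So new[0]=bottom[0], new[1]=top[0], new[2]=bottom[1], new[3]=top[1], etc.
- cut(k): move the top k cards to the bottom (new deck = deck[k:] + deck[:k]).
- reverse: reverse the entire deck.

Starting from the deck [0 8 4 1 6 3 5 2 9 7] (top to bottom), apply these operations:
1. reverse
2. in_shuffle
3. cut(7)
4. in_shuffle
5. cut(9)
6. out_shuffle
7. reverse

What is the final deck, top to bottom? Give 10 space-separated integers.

Answer: 8 0 6 9 2 5 3 1 4 7

Derivation:
After op 1 (reverse): [7 9 2 5 3 6 1 4 8 0]
After op 2 (in_shuffle): [6 7 1 9 4 2 8 5 0 3]
After op 3 (cut(7)): [5 0 3 6 7 1 9 4 2 8]
After op 4 (in_shuffle): [1 5 9 0 4 3 2 6 8 7]
After op 5 (cut(9)): [7 1 5 9 0 4 3 2 6 8]
After op 6 (out_shuffle): [7 4 1 3 5 2 9 6 0 8]
After op 7 (reverse): [8 0 6 9 2 5 3 1 4 7]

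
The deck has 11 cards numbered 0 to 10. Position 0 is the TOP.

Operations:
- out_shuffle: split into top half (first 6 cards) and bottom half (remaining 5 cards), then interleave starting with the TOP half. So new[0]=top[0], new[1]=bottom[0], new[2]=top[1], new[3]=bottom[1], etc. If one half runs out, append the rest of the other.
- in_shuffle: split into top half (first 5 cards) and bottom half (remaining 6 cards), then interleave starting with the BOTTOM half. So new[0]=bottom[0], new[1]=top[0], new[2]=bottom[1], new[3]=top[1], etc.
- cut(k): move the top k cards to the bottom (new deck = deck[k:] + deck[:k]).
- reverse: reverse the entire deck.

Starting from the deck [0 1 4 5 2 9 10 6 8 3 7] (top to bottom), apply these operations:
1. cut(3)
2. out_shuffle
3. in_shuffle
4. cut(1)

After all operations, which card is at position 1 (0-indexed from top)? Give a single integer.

Answer: 10

Derivation:
After op 1 (cut(3)): [5 2 9 10 6 8 3 7 0 1 4]
After op 2 (out_shuffle): [5 3 2 7 9 0 10 1 6 4 8]
After op 3 (in_shuffle): [0 5 10 3 1 2 6 7 4 9 8]
After op 4 (cut(1)): [5 10 3 1 2 6 7 4 9 8 0]
Position 1: card 10.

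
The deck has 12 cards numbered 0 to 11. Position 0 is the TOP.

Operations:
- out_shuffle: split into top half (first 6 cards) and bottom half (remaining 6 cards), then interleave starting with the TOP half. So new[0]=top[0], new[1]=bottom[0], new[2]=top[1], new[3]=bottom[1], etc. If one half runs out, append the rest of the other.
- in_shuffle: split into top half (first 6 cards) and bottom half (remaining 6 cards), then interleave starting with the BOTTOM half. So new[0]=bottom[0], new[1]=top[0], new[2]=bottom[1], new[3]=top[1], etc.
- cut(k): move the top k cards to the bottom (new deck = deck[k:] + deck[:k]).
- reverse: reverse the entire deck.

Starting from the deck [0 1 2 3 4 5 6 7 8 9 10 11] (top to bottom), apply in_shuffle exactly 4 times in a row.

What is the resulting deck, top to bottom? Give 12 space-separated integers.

After op 1 (in_shuffle): [6 0 7 1 8 2 9 3 10 4 11 5]
After op 2 (in_shuffle): [9 6 3 0 10 7 4 1 11 8 5 2]
After op 3 (in_shuffle): [4 9 1 6 11 3 8 0 5 10 2 7]
After op 4 (in_shuffle): [8 4 0 9 5 1 10 6 2 11 7 3]

Answer: 8 4 0 9 5 1 10 6 2 11 7 3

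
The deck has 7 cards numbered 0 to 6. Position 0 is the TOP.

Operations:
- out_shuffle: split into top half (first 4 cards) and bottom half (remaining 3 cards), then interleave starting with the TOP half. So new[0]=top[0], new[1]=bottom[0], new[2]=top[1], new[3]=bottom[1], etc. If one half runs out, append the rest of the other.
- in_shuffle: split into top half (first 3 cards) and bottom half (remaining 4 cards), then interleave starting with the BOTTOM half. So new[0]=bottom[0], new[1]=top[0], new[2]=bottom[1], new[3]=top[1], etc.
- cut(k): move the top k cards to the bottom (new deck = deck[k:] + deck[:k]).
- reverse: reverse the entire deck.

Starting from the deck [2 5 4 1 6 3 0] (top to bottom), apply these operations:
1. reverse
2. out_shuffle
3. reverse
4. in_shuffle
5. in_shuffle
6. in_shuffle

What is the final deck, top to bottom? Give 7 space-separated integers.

After op 1 (reverse): [0 3 6 1 4 5 2]
After op 2 (out_shuffle): [0 4 3 5 6 2 1]
After op 3 (reverse): [1 2 6 5 3 4 0]
After op 4 (in_shuffle): [5 1 3 2 4 6 0]
After op 5 (in_shuffle): [2 5 4 1 6 3 0]
After op 6 (in_shuffle): [1 2 6 5 3 4 0]

Answer: 1 2 6 5 3 4 0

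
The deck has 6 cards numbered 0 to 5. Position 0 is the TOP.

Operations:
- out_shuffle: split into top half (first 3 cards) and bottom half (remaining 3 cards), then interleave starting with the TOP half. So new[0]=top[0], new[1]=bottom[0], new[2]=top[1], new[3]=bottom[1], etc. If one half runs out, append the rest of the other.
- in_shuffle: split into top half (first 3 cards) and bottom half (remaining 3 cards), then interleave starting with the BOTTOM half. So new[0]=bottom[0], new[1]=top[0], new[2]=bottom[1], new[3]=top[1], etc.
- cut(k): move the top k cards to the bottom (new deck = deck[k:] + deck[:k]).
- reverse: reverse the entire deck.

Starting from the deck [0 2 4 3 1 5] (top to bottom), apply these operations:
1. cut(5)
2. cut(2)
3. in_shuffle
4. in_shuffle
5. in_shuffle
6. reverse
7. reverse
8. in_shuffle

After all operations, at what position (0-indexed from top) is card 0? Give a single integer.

After op 1 (cut(5)): [5 0 2 4 3 1]
After op 2 (cut(2)): [2 4 3 1 5 0]
After op 3 (in_shuffle): [1 2 5 4 0 3]
After op 4 (in_shuffle): [4 1 0 2 3 5]
After op 5 (in_shuffle): [2 4 3 1 5 0]
After op 6 (reverse): [0 5 1 3 4 2]
After op 7 (reverse): [2 4 3 1 5 0]
After op 8 (in_shuffle): [1 2 5 4 0 3]
Card 0 is at position 4.

Answer: 4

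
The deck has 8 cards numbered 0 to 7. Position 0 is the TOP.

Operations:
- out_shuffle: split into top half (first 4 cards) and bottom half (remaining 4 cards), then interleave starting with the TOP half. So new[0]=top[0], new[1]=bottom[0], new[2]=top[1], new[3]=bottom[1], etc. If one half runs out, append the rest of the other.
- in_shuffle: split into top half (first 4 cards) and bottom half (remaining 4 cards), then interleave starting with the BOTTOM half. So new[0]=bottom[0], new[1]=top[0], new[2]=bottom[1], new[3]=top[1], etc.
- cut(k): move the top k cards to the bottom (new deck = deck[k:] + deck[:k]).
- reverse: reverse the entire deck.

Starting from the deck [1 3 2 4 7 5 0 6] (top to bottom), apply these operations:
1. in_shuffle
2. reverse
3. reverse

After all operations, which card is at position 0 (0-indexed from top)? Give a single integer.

After op 1 (in_shuffle): [7 1 5 3 0 2 6 4]
After op 2 (reverse): [4 6 2 0 3 5 1 7]
After op 3 (reverse): [7 1 5 3 0 2 6 4]
Position 0: card 7.

Answer: 7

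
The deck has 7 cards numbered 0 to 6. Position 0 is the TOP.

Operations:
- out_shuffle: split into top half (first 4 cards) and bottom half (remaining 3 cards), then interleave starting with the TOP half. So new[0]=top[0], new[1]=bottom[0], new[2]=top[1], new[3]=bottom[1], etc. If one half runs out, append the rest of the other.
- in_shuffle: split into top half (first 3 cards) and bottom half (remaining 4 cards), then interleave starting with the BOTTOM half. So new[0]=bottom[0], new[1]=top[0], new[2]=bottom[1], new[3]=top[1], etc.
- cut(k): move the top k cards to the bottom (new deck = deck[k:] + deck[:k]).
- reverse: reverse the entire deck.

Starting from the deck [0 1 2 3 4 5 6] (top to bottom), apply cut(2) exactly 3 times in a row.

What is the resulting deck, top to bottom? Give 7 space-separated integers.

After op 1 (cut(2)): [2 3 4 5 6 0 1]
After op 2 (cut(2)): [4 5 6 0 1 2 3]
After op 3 (cut(2)): [6 0 1 2 3 4 5]

Answer: 6 0 1 2 3 4 5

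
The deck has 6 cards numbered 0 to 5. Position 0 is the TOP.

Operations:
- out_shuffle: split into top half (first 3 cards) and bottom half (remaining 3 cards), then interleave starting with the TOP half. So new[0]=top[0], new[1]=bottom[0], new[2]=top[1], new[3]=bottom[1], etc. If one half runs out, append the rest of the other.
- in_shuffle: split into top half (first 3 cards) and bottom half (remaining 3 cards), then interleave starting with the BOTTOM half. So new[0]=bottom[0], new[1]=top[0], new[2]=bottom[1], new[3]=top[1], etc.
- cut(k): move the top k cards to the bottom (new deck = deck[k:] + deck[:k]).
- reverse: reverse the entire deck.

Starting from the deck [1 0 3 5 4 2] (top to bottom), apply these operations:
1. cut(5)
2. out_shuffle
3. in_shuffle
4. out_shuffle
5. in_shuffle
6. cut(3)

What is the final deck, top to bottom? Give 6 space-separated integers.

After op 1 (cut(5)): [2 1 0 3 5 4]
After op 2 (out_shuffle): [2 3 1 5 0 4]
After op 3 (in_shuffle): [5 2 0 3 4 1]
After op 4 (out_shuffle): [5 3 2 4 0 1]
After op 5 (in_shuffle): [4 5 0 3 1 2]
After op 6 (cut(3)): [3 1 2 4 5 0]

Answer: 3 1 2 4 5 0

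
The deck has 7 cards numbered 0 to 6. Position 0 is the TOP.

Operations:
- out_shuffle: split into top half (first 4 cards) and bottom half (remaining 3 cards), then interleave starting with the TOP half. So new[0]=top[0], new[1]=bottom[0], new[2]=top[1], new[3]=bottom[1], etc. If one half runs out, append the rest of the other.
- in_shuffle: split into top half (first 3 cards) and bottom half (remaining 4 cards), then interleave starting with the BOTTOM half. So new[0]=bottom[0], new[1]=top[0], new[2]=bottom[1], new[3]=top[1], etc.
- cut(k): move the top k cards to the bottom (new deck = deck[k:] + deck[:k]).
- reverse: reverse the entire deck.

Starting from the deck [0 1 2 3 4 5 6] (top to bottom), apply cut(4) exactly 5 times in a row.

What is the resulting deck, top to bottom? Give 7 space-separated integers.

Answer: 6 0 1 2 3 4 5

Derivation:
After op 1 (cut(4)): [4 5 6 0 1 2 3]
After op 2 (cut(4)): [1 2 3 4 5 6 0]
After op 3 (cut(4)): [5 6 0 1 2 3 4]
After op 4 (cut(4)): [2 3 4 5 6 0 1]
After op 5 (cut(4)): [6 0 1 2 3 4 5]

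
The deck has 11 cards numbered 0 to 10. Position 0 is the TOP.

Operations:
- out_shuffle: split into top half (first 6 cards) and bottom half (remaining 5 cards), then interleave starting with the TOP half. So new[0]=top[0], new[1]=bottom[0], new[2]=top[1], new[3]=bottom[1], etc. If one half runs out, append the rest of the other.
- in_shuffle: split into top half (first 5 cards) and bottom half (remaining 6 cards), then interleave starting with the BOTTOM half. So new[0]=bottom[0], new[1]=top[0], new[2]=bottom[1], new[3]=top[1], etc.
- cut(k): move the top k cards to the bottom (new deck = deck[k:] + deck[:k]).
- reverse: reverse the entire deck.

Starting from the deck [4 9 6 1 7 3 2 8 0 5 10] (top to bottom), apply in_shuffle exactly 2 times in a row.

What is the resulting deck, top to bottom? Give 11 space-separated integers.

Answer: 6 3 0 4 1 2 5 9 7 8 10

Derivation:
After op 1 (in_shuffle): [3 4 2 9 8 6 0 1 5 7 10]
After op 2 (in_shuffle): [6 3 0 4 1 2 5 9 7 8 10]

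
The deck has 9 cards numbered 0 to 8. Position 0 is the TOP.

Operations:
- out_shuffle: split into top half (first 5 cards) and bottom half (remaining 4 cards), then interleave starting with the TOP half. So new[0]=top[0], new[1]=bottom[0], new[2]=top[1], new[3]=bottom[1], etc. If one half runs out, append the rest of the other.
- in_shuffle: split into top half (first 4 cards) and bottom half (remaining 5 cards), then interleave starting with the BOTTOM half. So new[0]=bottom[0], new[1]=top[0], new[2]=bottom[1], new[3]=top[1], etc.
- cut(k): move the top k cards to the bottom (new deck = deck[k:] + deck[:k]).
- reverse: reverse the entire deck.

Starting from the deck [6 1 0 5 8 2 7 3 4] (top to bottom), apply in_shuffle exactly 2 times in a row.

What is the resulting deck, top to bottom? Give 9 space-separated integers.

After op 1 (in_shuffle): [8 6 2 1 7 0 3 5 4]
After op 2 (in_shuffle): [7 8 0 6 3 2 5 1 4]

Answer: 7 8 0 6 3 2 5 1 4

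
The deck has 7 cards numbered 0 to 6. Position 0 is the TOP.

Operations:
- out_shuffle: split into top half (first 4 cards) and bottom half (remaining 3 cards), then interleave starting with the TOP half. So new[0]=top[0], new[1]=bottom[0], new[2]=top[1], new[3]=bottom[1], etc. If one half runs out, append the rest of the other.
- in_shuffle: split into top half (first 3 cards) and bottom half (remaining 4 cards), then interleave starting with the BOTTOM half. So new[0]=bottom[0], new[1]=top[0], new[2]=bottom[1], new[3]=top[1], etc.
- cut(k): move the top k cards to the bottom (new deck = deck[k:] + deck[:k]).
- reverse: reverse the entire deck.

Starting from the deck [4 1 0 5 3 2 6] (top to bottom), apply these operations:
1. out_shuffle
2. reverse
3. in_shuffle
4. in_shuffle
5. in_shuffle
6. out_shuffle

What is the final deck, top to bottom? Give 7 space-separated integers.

After op 1 (out_shuffle): [4 3 1 2 0 6 5]
After op 2 (reverse): [5 6 0 2 1 3 4]
After op 3 (in_shuffle): [2 5 1 6 3 0 4]
After op 4 (in_shuffle): [6 2 3 5 0 1 4]
After op 5 (in_shuffle): [5 6 0 2 1 3 4]
After op 6 (out_shuffle): [5 1 6 3 0 4 2]

Answer: 5 1 6 3 0 4 2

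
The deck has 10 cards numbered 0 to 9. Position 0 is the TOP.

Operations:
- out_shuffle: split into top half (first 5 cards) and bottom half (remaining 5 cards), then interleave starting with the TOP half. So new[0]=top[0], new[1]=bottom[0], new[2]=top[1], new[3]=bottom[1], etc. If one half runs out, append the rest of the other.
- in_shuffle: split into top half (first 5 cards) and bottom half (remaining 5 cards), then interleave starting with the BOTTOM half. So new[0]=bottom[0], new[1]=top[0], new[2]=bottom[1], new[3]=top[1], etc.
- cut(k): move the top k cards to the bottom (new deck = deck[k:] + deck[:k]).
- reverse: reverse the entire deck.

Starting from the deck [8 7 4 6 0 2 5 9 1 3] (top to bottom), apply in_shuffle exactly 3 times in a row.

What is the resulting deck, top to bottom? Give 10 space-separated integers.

Answer: 5 4 3 2 7 1 0 8 9 6

Derivation:
After op 1 (in_shuffle): [2 8 5 7 9 4 1 6 3 0]
After op 2 (in_shuffle): [4 2 1 8 6 5 3 7 0 9]
After op 3 (in_shuffle): [5 4 3 2 7 1 0 8 9 6]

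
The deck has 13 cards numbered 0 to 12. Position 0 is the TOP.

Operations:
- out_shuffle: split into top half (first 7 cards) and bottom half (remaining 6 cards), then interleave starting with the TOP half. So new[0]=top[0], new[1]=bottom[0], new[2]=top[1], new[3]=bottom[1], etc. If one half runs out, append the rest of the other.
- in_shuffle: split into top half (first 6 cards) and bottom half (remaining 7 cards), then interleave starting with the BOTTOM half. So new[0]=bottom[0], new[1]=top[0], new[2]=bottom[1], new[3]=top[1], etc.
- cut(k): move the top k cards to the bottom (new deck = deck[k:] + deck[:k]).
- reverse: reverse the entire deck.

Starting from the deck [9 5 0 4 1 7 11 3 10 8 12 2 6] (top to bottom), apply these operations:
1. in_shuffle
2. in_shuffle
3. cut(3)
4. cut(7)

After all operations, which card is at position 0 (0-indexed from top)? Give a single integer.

Answer: 7

Derivation:
After op 1 (in_shuffle): [11 9 3 5 10 0 8 4 12 1 2 7 6]
After op 2 (in_shuffle): [8 11 4 9 12 3 1 5 2 10 7 0 6]
After op 3 (cut(3)): [9 12 3 1 5 2 10 7 0 6 8 11 4]
After op 4 (cut(7)): [7 0 6 8 11 4 9 12 3 1 5 2 10]
Position 0: card 7.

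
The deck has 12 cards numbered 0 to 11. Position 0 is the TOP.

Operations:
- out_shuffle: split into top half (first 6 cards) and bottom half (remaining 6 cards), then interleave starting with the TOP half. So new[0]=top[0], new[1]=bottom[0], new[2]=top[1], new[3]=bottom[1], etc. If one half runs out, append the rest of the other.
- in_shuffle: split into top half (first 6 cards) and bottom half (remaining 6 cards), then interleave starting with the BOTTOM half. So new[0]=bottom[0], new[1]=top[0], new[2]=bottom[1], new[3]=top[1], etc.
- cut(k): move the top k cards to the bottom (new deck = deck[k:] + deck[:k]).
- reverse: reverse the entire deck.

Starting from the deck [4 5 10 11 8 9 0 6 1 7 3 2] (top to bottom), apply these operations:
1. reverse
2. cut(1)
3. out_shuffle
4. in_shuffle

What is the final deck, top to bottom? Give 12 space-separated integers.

Answer: 6 3 5 8 0 7 4 11 9 1 2 10

Derivation:
After op 1 (reverse): [2 3 7 1 6 0 9 8 11 10 5 4]
After op 2 (cut(1)): [3 7 1 6 0 9 8 11 10 5 4 2]
After op 3 (out_shuffle): [3 8 7 11 1 10 6 5 0 4 9 2]
After op 4 (in_shuffle): [6 3 5 8 0 7 4 11 9 1 2 10]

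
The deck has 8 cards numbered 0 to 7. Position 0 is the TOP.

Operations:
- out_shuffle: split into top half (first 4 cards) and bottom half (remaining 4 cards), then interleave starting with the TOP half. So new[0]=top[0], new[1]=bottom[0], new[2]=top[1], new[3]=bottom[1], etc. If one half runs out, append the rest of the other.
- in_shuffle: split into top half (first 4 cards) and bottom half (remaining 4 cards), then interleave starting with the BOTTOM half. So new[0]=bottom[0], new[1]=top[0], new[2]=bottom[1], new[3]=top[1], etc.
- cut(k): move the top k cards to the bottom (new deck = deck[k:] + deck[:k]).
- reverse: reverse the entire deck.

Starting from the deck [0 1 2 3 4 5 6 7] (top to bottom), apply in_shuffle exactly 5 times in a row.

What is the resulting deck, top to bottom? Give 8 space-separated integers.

After op 1 (in_shuffle): [4 0 5 1 6 2 7 3]
After op 2 (in_shuffle): [6 4 2 0 7 5 3 1]
After op 3 (in_shuffle): [7 6 5 4 3 2 1 0]
After op 4 (in_shuffle): [3 7 2 6 1 5 0 4]
After op 5 (in_shuffle): [1 3 5 7 0 2 4 6]

Answer: 1 3 5 7 0 2 4 6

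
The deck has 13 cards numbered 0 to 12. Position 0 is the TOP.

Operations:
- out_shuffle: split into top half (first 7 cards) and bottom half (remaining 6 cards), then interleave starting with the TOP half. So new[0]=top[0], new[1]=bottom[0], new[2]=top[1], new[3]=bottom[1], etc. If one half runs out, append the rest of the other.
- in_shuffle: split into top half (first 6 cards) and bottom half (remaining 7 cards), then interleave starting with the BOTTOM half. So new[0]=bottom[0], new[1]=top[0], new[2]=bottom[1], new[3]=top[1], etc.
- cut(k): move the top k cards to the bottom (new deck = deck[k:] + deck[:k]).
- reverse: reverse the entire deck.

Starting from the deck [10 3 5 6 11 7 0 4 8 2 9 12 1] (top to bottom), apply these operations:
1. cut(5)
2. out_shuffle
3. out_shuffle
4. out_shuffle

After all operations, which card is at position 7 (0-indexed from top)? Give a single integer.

After op 1 (cut(5)): [7 0 4 8 2 9 12 1 10 3 5 6 11]
After op 2 (out_shuffle): [7 1 0 10 4 3 8 5 2 6 9 11 12]
After op 3 (out_shuffle): [7 5 1 2 0 6 10 9 4 11 3 12 8]
After op 4 (out_shuffle): [7 9 5 4 1 11 2 3 0 12 6 8 10]
Position 7: card 3.

Answer: 3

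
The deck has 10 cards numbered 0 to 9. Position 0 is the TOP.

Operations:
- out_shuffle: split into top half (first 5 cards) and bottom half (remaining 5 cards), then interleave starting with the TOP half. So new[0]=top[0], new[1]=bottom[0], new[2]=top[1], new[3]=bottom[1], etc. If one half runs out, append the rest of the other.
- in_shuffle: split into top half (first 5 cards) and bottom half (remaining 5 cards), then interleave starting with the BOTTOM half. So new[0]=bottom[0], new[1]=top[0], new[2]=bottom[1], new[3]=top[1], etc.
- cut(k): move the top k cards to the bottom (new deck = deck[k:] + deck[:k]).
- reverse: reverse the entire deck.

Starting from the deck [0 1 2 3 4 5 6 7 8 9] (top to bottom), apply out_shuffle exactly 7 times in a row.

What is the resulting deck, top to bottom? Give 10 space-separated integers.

After op 1 (out_shuffle): [0 5 1 6 2 7 3 8 4 9]
After op 2 (out_shuffle): [0 7 5 3 1 8 6 4 2 9]
After op 3 (out_shuffle): [0 8 7 6 5 4 3 2 1 9]
After op 4 (out_shuffle): [0 4 8 3 7 2 6 1 5 9]
After op 5 (out_shuffle): [0 2 4 6 8 1 3 5 7 9]
After op 6 (out_shuffle): [0 1 2 3 4 5 6 7 8 9]
After op 7 (out_shuffle): [0 5 1 6 2 7 3 8 4 9]

Answer: 0 5 1 6 2 7 3 8 4 9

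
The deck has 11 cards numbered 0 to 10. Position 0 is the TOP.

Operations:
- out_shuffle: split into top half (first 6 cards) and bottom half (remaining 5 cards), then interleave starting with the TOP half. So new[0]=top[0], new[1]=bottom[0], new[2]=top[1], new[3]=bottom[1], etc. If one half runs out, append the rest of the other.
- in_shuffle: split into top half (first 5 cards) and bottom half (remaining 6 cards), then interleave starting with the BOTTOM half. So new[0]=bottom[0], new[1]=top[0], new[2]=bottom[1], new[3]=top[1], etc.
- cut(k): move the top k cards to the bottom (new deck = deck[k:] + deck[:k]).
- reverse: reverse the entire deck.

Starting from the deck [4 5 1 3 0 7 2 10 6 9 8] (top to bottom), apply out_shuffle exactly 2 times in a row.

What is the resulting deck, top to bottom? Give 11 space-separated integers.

Answer: 4 3 2 9 5 0 10 8 1 7 6

Derivation:
After op 1 (out_shuffle): [4 2 5 10 1 6 3 9 0 8 7]
After op 2 (out_shuffle): [4 3 2 9 5 0 10 8 1 7 6]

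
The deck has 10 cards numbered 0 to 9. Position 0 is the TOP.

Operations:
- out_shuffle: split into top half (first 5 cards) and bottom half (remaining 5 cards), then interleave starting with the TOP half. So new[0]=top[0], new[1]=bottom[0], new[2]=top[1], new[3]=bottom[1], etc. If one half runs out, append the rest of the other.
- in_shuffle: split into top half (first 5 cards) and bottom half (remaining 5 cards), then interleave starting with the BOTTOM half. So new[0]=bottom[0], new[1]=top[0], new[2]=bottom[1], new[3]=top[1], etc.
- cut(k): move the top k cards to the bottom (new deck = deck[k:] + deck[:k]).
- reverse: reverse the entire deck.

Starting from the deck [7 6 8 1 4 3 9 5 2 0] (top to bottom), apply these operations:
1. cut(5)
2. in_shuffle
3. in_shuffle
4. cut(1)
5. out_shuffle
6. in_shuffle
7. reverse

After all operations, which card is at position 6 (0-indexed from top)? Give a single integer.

After op 1 (cut(5)): [3 9 5 2 0 7 6 8 1 4]
After op 2 (in_shuffle): [7 3 6 9 8 5 1 2 4 0]
After op 3 (in_shuffle): [5 7 1 3 2 6 4 9 0 8]
After op 4 (cut(1)): [7 1 3 2 6 4 9 0 8 5]
After op 5 (out_shuffle): [7 4 1 9 3 0 2 8 6 5]
After op 6 (in_shuffle): [0 7 2 4 8 1 6 9 5 3]
After op 7 (reverse): [3 5 9 6 1 8 4 2 7 0]
Position 6: card 4.

Answer: 4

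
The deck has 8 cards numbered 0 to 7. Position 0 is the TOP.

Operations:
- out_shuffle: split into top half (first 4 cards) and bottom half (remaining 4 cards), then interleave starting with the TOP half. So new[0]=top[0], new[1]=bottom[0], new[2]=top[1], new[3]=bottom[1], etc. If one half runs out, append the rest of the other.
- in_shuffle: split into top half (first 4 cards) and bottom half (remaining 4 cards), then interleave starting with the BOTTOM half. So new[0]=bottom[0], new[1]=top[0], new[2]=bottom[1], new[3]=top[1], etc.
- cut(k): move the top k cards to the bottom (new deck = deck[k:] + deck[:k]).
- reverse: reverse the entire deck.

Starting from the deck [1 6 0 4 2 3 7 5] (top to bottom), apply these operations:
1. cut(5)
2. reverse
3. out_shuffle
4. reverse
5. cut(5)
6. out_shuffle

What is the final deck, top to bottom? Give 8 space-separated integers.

Answer: 4 6 1 7 2 0 3 5

Derivation:
After op 1 (cut(5)): [3 7 5 1 6 0 4 2]
After op 2 (reverse): [2 4 0 6 1 5 7 3]
After op 3 (out_shuffle): [2 1 4 5 0 7 6 3]
After op 4 (reverse): [3 6 7 0 5 4 1 2]
After op 5 (cut(5)): [4 1 2 3 6 7 0 5]
After op 6 (out_shuffle): [4 6 1 7 2 0 3 5]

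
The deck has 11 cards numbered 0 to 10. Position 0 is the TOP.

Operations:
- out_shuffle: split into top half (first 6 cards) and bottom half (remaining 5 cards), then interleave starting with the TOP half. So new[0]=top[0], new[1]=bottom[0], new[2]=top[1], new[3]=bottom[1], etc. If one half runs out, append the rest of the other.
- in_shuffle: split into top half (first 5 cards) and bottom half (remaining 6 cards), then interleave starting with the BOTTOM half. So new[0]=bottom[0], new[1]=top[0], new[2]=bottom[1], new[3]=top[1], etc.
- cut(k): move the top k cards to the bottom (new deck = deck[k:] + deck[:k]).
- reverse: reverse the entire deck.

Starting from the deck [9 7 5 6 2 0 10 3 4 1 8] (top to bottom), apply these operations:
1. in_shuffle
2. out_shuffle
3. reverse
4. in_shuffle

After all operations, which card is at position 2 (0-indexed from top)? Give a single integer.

After op 1 (in_shuffle): [0 9 10 7 3 5 4 6 1 2 8]
After op 2 (out_shuffle): [0 4 9 6 10 1 7 2 3 8 5]
After op 3 (reverse): [5 8 3 2 7 1 10 6 9 4 0]
After op 4 (in_shuffle): [1 5 10 8 6 3 9 2 4 7 0]
Position 2: card 10.

Answer: 10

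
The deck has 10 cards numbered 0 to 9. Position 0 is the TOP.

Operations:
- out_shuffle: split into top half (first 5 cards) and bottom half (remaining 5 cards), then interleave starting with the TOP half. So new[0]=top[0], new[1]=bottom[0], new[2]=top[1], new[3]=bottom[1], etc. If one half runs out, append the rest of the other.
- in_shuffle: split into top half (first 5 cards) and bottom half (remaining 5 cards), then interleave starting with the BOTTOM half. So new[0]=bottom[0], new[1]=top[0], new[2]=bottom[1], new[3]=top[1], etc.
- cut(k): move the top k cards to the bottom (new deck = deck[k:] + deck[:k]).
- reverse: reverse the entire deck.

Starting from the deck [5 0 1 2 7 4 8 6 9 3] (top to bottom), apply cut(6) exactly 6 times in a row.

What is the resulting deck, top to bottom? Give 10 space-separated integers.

Answer: 8 6 9 3 5 0 1 2 7 4

Derivation:
After op 1 (cut(6)): [8 6 9 3 5 0 1 2 7 4]
After op 2 (cut(6)): [1 2 7 4 8 6 9 3 5 0]
After op 3 (cut(6)): [9 3 5 0 1 2 7 4 8 6]
After op 4 (cut(6)): [7 4 8 6 9 3 5 0 1 2]
After op 5 (cut(6)): [5 0 1 2 7 4 8 6 9 3]
After op 6 (cut(6)): [8 6 9 3 5 0 1 2 7 4]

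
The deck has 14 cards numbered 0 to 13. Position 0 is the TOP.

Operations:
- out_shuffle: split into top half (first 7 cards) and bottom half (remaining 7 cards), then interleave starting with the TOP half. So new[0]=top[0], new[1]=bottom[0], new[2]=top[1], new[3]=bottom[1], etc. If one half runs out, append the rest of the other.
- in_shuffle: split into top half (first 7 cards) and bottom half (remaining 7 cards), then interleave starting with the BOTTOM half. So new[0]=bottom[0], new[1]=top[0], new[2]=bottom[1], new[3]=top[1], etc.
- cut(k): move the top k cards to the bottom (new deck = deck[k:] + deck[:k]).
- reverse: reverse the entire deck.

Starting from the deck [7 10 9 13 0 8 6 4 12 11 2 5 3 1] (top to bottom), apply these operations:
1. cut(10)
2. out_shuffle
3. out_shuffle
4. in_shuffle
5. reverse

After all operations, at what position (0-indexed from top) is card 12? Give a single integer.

After op 1 (cut(10)): [2 5 3 1 7 10 9 13 0 8 6 4 12 11]
After op 2 (out_shuffle): [2 13 5 0 3 8 1 6 7 4 10 12 9 11]
After op 3 (out_shuffle): [2 6 13 7 5 4 0 10 3 12 8 9 1 11]
After op 4 (in_shuffle): [10 2 3 6 12 13 8 7 9 5 1 4 11 0]
After op 5 (reverse): [0 11 4 1 5 9 7 8 13 12 6 3 2 10]
Card 12 is at position 9.

Answer: 9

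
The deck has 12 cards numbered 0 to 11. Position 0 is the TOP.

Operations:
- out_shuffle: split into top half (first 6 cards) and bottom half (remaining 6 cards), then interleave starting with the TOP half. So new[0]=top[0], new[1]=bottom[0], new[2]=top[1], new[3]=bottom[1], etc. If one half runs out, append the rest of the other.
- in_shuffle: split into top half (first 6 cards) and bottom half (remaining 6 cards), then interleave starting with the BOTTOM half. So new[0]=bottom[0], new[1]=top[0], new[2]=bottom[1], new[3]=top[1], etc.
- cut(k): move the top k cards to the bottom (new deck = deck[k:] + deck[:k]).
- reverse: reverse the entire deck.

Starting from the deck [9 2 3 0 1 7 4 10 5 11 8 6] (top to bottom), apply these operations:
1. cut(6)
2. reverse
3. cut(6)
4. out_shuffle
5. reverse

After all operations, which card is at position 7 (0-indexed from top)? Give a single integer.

After op 1 (cut(6)): [4 10 5 11 8 6 9 2 3 0 1 7]
After op 2 (reverse): [7 1 0 3 2 9 6 8 11 5 10 4]
After op 3 (cut(6)): [6 8 11 5 10 4 7 1 0 3 2 9]
After op 4 (out_shuffle): [6 7 8 1 11 0 5 3 10 2 4 9]
After op 5 (reverse): [9 4 2 10 3 5 0 11 1 8 7 6]
Position 7: card 11.

Answer: 11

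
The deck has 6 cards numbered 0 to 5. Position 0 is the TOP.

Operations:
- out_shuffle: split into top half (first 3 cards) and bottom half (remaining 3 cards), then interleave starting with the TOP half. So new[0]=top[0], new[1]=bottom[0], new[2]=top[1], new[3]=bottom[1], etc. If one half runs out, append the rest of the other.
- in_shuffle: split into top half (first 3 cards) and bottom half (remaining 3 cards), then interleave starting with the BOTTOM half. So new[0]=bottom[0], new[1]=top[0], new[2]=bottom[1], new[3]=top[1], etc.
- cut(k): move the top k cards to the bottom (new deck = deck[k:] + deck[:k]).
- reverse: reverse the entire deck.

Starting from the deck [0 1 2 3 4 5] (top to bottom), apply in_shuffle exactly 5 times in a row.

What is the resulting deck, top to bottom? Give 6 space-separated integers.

Answer: 1 3 5 0 2 4

Derivation:
After op 1 (in_shuffle): [3 0 4 1 5 2]
After op 2 (in_shuffle): [1 3 5 0 2 4]
After op 3 (in_shuffle): [0 1 2 3 4 5]
After op 4 (in_shuffle): [3 0 4 1 5 2]
After op 5 (in_shuffle): [1 3 5 0 2 4]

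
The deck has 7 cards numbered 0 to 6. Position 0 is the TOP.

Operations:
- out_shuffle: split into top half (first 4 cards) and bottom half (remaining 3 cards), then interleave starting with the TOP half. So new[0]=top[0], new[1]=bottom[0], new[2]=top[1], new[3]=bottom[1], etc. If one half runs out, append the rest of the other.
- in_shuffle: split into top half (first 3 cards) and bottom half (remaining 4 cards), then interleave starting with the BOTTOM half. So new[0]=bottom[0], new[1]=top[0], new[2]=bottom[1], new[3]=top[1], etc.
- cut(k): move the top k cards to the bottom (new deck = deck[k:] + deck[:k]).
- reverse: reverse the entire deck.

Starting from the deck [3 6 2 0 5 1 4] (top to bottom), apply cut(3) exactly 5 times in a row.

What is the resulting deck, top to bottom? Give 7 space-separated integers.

Answer: 6 2 0 5 1 4 3

Derivation:
After op 1 (cut(3)): [0 5 1 4 3 6 2]
After op 2 (cut(3)): [4 3 6 2 0 5 1]
After op 3 (cut(3)): [2 0 5 1 4 3 6]
After op 4 (cut(3)): [1 4 3 6 2 0 5]
After op 5 (cut(3)): [6 2 0 5 1 4 3]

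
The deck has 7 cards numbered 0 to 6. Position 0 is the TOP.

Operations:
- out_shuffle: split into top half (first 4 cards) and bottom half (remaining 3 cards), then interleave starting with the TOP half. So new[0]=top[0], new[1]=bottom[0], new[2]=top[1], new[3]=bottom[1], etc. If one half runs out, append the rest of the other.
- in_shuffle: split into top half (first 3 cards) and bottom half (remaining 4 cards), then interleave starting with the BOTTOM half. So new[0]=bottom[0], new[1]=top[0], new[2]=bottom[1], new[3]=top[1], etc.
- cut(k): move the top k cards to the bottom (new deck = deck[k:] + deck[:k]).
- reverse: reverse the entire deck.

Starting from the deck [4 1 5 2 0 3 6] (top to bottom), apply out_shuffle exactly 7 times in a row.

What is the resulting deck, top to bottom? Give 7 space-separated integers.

After op 1 (out_shuffle): [4 0 1 3 5 6 2]
After op 2 (out_shuffle): [4 5 0 6 1 2 3]
After op 3 (out_shuffle): [4 1 5 2 0 3 6]
After op 4 (out_shuffle): [4 0 1 3 5 6 2]
After op 5 (out_shuffle): [4 5 0 6 1 2 3]
After op 6 (out_shuffle): [4 1 5 2 0 3 6]
After op 7 (out_shuffle): [4 0 1 3 5 6 2]

Answer: 4 0 1 3 5 6 2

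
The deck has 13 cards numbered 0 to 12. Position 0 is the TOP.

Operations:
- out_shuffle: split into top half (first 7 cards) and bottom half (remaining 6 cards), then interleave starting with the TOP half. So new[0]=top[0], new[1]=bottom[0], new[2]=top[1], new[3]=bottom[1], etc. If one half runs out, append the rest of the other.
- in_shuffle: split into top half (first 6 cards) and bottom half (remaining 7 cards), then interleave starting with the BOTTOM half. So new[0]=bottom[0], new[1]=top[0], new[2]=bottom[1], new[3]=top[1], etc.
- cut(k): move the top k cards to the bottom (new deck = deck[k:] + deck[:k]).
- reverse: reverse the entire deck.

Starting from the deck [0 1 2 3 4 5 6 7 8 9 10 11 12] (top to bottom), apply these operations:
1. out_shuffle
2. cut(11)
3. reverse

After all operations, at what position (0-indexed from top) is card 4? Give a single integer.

Answer: 2

Derivation:
After op 1 (out_shuffle): [0 7 1 8 2 9 3 10 4 11 5 12 6]
After op 2 (cut(11)): [12 6 0 7 1 8 2 9 3 10 4 11 5]
After op 3 (reverse): [5 11 4 10 3 9 2 8 1 7 0 6 12]
Card 4 is at position 2.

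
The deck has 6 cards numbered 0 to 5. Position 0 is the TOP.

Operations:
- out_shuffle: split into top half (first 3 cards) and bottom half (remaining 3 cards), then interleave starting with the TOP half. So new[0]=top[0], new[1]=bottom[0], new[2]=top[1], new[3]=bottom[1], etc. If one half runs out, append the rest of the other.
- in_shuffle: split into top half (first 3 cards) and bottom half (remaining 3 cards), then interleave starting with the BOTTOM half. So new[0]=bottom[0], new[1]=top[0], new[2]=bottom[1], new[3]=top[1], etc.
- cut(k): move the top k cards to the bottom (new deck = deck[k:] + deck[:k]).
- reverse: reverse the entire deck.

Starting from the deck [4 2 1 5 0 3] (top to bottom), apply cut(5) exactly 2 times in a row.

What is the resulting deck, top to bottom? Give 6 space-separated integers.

After op 1 (cut(5)): [3 4 2 1 5 0]
After op 2 (cut(5)): [0 3 4 2 1 5]

Answer: 0 3 4 2 1 5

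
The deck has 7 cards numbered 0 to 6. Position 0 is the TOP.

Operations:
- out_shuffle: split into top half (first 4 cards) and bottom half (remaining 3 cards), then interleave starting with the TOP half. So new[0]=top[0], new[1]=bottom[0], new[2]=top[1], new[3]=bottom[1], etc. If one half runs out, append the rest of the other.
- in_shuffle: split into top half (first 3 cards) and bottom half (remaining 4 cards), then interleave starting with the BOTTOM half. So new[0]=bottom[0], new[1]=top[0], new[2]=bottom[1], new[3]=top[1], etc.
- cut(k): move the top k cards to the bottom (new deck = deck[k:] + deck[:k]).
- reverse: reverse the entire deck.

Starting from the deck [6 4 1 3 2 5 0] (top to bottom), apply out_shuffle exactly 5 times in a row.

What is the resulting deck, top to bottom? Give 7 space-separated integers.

After op 1 (out_shuffle): [6 2 4 5 1 0 3]
After op 2 (out_shuffle): [6 1 2 0 4 3 5]
After op 3 (out_shuffle): [6 4 1 3 2 5 0]
After op 4 (out_shuffle): [6 2 4 5 1 0 3]
After op 5 (out_shuffle): [6 1 2 0 4 3 5]

Answer: 6 1 2 0 4 3 5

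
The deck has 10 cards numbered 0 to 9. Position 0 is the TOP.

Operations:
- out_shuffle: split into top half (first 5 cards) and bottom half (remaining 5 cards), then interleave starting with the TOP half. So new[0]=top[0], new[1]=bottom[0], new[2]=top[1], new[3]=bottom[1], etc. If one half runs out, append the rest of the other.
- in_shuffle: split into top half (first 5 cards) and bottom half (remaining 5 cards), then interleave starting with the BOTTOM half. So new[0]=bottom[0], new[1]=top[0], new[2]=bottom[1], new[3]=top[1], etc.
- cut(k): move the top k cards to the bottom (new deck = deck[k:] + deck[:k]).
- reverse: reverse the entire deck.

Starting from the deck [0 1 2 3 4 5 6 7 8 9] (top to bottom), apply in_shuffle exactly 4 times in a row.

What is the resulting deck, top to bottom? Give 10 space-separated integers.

Answer: 8 6 4 2 0 9 7 5 3 1

Derivation:
After op 1 (in_shuffle): [5 0 6 1 7 2 8 3 9 4]
After op 2 (in_shuffle): [2 5 8 0 3 6 9 1 4 7]
After op 3 (in_shuffle): [6 2 9 5 1 8 4 0 7 3]
After op 4 (in_shuffle): [8 6 4 2 0 9 7 5 3 1]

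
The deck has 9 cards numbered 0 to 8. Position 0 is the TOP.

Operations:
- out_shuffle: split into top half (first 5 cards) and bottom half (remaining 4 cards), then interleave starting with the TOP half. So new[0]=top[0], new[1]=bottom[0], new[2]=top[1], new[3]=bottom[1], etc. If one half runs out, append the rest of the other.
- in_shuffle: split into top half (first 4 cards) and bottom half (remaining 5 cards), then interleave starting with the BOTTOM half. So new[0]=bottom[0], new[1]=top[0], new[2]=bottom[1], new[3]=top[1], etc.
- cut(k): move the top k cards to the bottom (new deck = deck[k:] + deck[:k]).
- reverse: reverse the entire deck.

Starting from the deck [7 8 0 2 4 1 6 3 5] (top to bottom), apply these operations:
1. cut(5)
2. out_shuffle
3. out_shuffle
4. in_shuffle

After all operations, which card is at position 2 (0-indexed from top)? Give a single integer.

Answer: 4

Derivation:
After op 1 (cut(5)): [1 6 3 5 7 8 0 2 4]
After op 2 (out_shuffle): [1 8 6 0 3 2 5 4 7]
After op 3 (out_shuffle): [1 2 8 5 6 4 0 7 3]
After op 4 (in_shuffle): [6 1 4 2 0 8 7 5 3]
Position 2: card 4.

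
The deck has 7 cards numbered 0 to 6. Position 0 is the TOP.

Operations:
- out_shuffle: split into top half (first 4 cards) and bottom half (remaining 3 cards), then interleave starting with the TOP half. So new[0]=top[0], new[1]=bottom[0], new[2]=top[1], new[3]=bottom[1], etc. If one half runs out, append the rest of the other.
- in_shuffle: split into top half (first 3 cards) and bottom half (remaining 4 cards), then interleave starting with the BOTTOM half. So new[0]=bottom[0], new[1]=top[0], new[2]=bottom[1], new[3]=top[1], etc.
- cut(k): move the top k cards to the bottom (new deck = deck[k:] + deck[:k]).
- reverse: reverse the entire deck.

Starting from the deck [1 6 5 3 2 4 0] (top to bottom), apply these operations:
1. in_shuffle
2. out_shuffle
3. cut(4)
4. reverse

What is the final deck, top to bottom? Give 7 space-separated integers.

Answer: 5 1 4 3 6 0 2

Derivation:
After op 1 (in_shuffle): [3 1 2 6 4 5 0]
After op 2 (out_shuffle): [3 4 1 5 2 0 6]
After op 3 (cut(4)): [2 0 6 3 4 1 5]
After op 4 (reverse): [5 1 4 3 6 0 2]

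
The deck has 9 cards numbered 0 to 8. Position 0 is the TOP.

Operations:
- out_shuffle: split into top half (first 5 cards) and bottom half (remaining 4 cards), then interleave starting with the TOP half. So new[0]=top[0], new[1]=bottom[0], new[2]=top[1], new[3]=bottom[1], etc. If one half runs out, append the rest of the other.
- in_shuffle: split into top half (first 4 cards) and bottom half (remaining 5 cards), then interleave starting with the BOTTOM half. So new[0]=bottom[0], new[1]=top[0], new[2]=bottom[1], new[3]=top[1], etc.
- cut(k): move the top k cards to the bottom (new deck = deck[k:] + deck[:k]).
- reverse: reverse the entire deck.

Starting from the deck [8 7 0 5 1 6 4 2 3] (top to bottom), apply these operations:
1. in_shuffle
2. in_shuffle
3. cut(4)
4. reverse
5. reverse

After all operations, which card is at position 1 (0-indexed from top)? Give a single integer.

Answer: 6

Derivation:
After op 1 (in_shuffle): [1 8 6 7 4 0 2 5 3]
After op 2 (in_shuffle): [4 1 0 8 2 6 5 7 3]
After op 3 (cut(4)): [2 6 5 7 3 4 1 0 8]
After op 4 (reverse): [8 0 1 4 3 7 5 6 2]
After op 5 (reverse): [2 6 5 7 3 4 1 0 8]
Position 1: card 6.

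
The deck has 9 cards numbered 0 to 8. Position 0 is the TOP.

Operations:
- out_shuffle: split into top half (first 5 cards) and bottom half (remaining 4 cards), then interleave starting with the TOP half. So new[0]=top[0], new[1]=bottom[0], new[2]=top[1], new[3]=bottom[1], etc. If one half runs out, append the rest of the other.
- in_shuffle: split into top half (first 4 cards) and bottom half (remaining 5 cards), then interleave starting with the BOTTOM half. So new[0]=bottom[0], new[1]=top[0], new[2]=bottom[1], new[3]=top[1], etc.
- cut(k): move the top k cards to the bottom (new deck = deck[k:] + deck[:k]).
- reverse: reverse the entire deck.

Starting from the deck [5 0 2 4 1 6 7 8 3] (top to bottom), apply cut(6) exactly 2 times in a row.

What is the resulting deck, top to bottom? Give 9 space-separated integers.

Answer: 4 1 6 7 8 3 5 0 2

Derivation:
After op 1 (cut(6)): [7 8 3 5 0 2 4 1 6]
After op 2 (cut(6)): [4 1 6 7 8 3 5 0 2]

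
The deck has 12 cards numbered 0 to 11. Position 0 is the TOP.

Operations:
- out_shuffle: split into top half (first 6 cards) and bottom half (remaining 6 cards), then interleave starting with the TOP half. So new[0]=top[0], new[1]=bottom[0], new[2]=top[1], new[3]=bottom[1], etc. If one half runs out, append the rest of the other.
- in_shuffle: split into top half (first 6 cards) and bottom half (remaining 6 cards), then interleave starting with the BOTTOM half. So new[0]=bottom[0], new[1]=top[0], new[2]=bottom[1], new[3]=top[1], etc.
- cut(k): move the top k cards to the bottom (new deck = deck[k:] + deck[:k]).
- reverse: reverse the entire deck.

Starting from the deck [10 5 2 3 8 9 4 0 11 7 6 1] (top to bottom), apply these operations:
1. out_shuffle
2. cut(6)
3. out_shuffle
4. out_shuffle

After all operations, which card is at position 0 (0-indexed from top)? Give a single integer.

After op 1 (out_shuffle): [10 4 5 0 2 11 3 7 8 6 9 1]
After op 2 (cut(6)): [3 7 8 6 9 1 10 4 5 0 2 11]
After op 3 (out_shuffle): [3 10 7 4 8 5 6 0 9 2 1 11]
After op 4 (out_shuffle): [3 6 10 0 7 9 4 2 8 1 5 11]
Position 0: card 3.

Answer: 3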